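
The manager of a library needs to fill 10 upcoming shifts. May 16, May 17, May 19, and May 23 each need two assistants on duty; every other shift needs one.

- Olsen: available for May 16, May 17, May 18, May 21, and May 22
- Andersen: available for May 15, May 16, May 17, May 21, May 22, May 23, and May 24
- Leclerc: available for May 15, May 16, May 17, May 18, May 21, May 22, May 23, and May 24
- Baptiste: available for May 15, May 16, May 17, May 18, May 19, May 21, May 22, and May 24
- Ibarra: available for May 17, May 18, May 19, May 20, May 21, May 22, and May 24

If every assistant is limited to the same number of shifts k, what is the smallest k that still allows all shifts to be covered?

With 5 assistants and 14 worker-slots to fill, someone must work at least ⌈14/5⌉ = 3 shifts, so k ≥ 3.
k = 3 works: May 15→Andersen, May 16→Leclerc+Baptiste, May 17→Leclerc+Baptiste, May 18→Olsen, May 19→Baptiste+Ibarra, May 20→Ibarra, May 21→Olsen, May 22→Olsen, May 23→Andersen+Leclerc, May 24→Andersen.
Loads: Olsen 3, Andersen 3, Leclerc 3, Baptiste 3, Ibarra 2 — all ≤ 3.

3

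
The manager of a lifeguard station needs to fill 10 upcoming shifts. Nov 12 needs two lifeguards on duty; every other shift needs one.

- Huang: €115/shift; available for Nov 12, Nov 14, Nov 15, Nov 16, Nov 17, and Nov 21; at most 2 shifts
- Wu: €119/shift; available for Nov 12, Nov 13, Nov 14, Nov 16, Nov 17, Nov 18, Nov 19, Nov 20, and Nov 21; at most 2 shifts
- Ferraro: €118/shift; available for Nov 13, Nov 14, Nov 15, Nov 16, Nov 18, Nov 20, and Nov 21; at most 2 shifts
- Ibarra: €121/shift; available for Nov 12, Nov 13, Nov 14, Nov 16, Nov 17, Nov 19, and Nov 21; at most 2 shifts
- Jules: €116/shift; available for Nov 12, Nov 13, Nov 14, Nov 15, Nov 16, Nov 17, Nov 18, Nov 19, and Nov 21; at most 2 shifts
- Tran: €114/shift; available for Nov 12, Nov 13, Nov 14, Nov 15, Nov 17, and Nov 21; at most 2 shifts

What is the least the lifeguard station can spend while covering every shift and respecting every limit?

€1285

Picking the cheapest available lifeguard for each shift independently would cost €1264, but that ignores the shift limits.
An optimal schedule: Nov 12→Wu+Ibarra, Nov 13→Tran, Nov 14→Ferraro, Nov 15→Tran, Nov 16→Huang, Nov 17→Huang, Nov 18→Jules, Nov 19→Jules, Nov 20→Ferraro, Nov 21→Wu.
Total: 119 + 121 + 114 + 118 + 114 + 115 + 115 + 116 + 116 + 118 + 119 = €1285.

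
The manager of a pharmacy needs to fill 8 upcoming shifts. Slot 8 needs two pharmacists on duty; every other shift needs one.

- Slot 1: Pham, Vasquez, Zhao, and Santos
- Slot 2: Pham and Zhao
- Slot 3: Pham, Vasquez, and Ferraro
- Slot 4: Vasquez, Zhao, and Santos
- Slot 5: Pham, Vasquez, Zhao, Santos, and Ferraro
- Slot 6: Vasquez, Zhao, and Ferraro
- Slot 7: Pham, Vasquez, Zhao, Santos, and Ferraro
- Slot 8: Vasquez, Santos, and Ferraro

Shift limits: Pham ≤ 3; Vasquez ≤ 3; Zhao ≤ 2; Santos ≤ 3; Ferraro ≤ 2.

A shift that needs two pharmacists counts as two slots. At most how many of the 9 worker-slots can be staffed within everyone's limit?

Total capacity across all pharmacists is 3+3+2+3+2 = 13, and 9 slots are needed, so at most 9 can be filled.
An assignment achieving 9: Slot 1→Pham, Slot 2→Pham, Slot 3→Pham, Slot 4→Vasquez, Slot 5→Zhao, Slot 6→Vasquez, Slot 7→Zhao, Slot 8→Vasquez+Santos.
Loads: Pham 3/3, Vasquez 3/3, Zhao 2/2, Santos 1/3, Ferraro 0/2.

9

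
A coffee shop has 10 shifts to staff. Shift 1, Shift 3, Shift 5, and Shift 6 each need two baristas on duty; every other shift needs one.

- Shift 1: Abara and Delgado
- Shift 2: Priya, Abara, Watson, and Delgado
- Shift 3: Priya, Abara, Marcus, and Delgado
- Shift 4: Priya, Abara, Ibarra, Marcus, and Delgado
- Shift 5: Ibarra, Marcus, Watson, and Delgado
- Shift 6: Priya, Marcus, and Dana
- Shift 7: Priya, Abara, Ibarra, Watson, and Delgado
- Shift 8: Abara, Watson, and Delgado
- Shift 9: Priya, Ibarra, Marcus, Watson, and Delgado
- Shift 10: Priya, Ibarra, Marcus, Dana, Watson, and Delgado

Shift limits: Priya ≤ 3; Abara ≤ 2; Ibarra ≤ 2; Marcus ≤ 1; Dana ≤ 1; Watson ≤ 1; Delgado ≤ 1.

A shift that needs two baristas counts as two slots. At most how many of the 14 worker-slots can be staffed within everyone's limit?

11

Total capacity across all baristas is 3+2+2+1+1+1+1 = 11, and 14 slots are needed, so at most 11 can be filled.
An assignment achieving 11: Shift 1→Abara+Delgado, Shift 2→Priya, Shift 3→Priya, Shift 4→Ibarra, Shift 5→Ibarra+Watson, Shift 6→Priya+Marcus, Shift 8→Abara, Shift 10→Dana.
Loads: Priya 3/3, Abara 2/2, Ibarra 2/2, Marcus 1/1, Dana 1/1, Watson 1/1, Delgado 1/1.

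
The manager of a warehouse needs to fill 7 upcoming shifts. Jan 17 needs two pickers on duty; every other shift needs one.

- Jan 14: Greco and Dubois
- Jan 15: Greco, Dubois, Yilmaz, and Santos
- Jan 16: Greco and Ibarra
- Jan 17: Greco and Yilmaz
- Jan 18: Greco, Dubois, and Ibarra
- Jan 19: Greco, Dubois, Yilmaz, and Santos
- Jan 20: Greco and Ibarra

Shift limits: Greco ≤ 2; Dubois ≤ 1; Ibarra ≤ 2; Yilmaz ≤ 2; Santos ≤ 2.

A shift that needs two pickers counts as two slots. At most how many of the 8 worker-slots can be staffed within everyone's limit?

8

Total capacity across all pickers is 2+1+2+2+2 = 9, and 8 slots are needed, so at most 8 can be filled.
An assignment achieving 8: Jan 14→Greco, Jan 15→Yilmaz, Jan 16→Ibarra, Jan 17→Greco+Yilmaz, Jan 18→Dubois, Jan 19→Santos, Jan 20→Ibarra.
Loads: Greco 2/2, Dubois 1/1, Ibarra 2/2, Yilmaz 2/2, Santos 1/2.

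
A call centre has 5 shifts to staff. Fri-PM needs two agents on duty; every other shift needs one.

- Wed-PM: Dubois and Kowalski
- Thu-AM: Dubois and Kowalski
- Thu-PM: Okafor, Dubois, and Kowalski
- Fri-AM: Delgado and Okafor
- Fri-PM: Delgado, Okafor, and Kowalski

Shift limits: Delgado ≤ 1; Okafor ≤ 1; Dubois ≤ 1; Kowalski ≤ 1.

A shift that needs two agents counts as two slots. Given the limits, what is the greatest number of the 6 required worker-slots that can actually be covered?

4

Total capacity across all agents is 1+1+1+1 = 4, and 6 slots are needed, so at most 4 can be filled.
An assignment achieving 4: Wed-PM→Dubois, Thu-AM→Kowalski, Thu-PM→Okafor, Fri-AM→Delgado.
Loads: Delgado 1/1, Okafor 1/1, Dubois 1/1, Kowalski 1/1.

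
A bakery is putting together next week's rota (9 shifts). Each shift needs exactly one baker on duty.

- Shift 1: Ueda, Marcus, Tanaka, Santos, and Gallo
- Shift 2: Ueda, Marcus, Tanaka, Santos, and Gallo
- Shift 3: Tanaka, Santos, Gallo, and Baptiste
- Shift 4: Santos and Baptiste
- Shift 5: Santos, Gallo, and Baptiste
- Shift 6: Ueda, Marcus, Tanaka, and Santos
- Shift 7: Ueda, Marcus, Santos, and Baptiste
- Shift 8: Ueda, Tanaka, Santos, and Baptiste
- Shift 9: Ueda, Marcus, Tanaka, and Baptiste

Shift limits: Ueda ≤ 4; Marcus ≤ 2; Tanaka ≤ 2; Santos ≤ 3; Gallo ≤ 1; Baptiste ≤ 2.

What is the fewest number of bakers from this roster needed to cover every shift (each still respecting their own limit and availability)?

3

9 slots to fill and no one can take more than 4, so at least ⌈9/4⌉ = 3 bakers are needed.
Ueda, Marcus, and Santos alone can cover everything: Shift 1→Ueda, Shift 2→Ueda, Shift 3→Santos, Shift 4→Santos, Shift 5→Santos, Shift 6→Marcus, Shift 7→Marcus, Shift 8→Ueda, Shift 9→Ueda.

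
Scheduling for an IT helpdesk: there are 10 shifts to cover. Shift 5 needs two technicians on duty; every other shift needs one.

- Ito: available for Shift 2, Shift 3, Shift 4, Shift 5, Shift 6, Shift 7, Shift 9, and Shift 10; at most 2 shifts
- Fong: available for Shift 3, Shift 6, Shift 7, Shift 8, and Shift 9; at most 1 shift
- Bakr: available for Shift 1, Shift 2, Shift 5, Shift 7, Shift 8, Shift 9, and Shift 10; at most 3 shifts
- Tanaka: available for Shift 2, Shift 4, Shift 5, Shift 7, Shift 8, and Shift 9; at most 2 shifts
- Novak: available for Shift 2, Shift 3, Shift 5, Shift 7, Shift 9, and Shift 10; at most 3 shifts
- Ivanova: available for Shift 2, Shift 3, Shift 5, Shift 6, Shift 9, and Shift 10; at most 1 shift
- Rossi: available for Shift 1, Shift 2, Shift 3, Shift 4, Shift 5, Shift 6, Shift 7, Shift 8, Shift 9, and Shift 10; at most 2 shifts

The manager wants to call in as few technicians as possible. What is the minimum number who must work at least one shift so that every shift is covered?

5

11 slots to fill and no one can take more than 3, so at least ⌈11/3⌉ = 4 technicians are needed.
Any 4 technicians together have capacity at most 3+3+2+2 = 10 < 11 slots, so 4 can never suffice.
Ito, Fong, Bakr, Tanaka, and Novak alone can cover everything: Shift 1→Bakr, Shift 2→Tanaka, Shift 3→Fong, Shift 4→Ito, Shift 5→Tanaka+Novak, Shift 6→Ito, Shift 7→Novak, Shift 8→Bakr, Shift 9→Novak, Shift 10→Bakr.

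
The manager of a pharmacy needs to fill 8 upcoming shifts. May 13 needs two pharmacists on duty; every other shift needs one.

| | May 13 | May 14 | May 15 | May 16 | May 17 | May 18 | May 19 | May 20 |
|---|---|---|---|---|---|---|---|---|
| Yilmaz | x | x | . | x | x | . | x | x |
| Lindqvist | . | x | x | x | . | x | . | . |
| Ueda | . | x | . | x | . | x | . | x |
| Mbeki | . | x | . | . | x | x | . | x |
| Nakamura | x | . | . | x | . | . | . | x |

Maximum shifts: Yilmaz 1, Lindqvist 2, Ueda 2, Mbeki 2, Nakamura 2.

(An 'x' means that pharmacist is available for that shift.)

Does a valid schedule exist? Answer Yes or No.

Total capacity is 9 and 9 slots are needed, so capacity alone doesn't rule it out.
Shifts {May 13, May 19} need 3 worker-slots in total, but the pharmacists available for any of those shifts (Yilmaz and Nakamura) can supply at most 2 among them. So no valid schedule exists.

No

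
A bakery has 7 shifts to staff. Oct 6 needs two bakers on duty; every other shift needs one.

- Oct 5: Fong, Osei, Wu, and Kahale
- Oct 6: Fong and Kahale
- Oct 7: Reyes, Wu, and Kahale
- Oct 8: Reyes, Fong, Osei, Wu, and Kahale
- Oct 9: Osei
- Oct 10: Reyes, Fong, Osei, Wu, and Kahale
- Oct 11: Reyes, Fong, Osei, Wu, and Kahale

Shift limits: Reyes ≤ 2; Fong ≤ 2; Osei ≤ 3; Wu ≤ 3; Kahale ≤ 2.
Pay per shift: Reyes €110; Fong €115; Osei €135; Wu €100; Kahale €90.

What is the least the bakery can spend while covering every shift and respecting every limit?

€840

Oct 6 can only be covered by Fong and Kahale, so that assignment is forced.
Oct 9 can only be covered by Osei, so that assignment is forced.
Picking the cheapest available baker for each shift independently would cost €790, but that ignores the shift limits.
An optimal schedule: Oct 5→Wu, Oct 6→Kahale+Fong, Oct 7→Kahale, Oct 8→Wu, Oct 9→Osei, Oct 10→Wu, Oct 11→Reyes.
Total: 100 + 90 + 115 + 90 + 100 + 135 + 100 + 110 = €840.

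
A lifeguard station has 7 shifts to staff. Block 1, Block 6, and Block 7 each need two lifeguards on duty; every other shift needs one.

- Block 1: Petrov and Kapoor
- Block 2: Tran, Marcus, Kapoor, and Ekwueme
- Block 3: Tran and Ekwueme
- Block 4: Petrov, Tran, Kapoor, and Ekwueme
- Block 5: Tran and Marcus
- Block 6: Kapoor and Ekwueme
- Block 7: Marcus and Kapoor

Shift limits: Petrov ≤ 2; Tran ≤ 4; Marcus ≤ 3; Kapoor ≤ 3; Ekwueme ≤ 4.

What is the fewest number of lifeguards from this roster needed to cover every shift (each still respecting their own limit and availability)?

10 slots to fill and no one can take more than 4, so at least ⌈10/4⌉ = 3 lifeguards are needed.
Shifts {Block 1, Block 3, Block 7} need 5 slots, but among the lifeguards available for them (Petrov, Tran, Marcus, Kapoor, and Ekwueme) any 3 together supply at most 4. So 3 lifeguards are not enough.
Petrov, Marcus, Kapoor, and Ekwueme alone can cover everything: Block 1→Petrov+Kapoor, Block 2→Marcus, Block 3→Ekwueme, Block 4→Petrov, Block 5→Marcus, Block 6→Kapoor+Ekwueme, Block 7→Marcus+Kapoor.

4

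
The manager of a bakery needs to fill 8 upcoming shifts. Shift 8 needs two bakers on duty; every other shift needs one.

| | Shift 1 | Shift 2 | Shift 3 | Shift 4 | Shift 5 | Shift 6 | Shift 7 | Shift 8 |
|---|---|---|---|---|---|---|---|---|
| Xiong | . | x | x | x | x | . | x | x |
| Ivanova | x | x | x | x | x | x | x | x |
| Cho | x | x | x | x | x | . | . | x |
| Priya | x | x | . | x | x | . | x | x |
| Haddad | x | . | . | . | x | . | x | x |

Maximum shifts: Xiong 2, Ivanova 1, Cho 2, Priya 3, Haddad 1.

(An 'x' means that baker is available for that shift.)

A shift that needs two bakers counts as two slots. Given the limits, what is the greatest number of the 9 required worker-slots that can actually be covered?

9

Total capacity across all bakers is 2+1+2+3+1 = 9, and 9 slots are needed, so at most 9 can be filled.
An assignment achieving 9: Shift 1→Cho, Shift 2→Xiong, Shift 3→Xiong, Shift 4→Cho, Shift 5→Priya, Shift 6→Ivanova, Shift 7→Priya, Shift 8→Priya+Haddad.
Loads: Xiong 2/2, Ivanova 1/1, Cho 2/2, Priya 3/3, Haddad 1/1.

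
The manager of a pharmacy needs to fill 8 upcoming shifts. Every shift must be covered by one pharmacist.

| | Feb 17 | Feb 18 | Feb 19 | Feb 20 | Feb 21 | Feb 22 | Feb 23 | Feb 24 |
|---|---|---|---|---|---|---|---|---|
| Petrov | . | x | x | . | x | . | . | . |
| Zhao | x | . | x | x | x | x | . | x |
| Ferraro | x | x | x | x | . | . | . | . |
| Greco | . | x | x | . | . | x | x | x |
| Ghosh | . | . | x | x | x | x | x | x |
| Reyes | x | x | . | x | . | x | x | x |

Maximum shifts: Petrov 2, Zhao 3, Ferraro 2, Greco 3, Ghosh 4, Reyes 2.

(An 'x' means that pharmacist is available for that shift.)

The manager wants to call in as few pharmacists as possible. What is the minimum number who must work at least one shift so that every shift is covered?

8 slots to fill and no one can take more than 4, so at least ⌈8/4⌉ = 2 pharmacists are needed.
Any 2 pharmacists together have capacity at most 4+3 = 7 < 8 slots, so 2 can never suffice.
Petrov, Zhao, and Greco alone can cover everything: Feb 17→Zhao, Feb 18→Petrov, Feb 19→Greco, Feb 20→Zhao, Feb 21→Petrov, Feb 22→Zhao, Feb 23→Greco, Feb 24→Greco.

3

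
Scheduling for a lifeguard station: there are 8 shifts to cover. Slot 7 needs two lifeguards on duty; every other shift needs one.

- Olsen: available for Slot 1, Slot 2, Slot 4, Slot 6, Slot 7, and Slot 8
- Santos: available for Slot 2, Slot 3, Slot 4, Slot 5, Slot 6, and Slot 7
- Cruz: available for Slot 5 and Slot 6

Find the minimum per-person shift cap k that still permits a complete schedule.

4

With 3 lifeguards and 9 worker-slots to fill, someone must work at least ⌈9/3⌉ = 3 shifts, so k ≥ 3.
k = 3 is infeasible (exhaustive check).
k = 4 works: Slot 1→Olsen, Slot 2→Olsen, Slot 3→Santos, Slot 4→Santos, Slot 5→Santos, Slot 6→Cruz, Slot 7→Olsen+Santos, Slot 8→Olsen.
Loads: Olsen 4, Santos 4, Cruz 1 — all ≤ 4.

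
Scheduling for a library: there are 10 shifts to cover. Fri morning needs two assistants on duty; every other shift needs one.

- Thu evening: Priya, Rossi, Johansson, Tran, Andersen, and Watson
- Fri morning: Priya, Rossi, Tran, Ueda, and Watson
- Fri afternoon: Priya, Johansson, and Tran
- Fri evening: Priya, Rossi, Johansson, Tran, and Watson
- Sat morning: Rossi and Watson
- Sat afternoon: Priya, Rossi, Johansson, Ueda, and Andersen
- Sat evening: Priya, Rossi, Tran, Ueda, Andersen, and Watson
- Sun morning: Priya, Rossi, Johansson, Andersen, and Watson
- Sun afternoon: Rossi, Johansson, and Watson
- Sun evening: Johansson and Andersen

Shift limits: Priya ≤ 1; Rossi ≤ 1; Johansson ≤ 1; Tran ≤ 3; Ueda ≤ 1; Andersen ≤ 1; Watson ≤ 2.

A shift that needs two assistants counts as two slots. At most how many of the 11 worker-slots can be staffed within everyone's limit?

10

Total capacity across all assistants is 1+1+1+3+1+1+2 = 10, and 11 slots are needed, so at most 10 can be filled.
An assignment achieving 10: Thu evening→Tran, Fri morning→Tran+Ueda, Fri afternoon→Priya, Fri evening→Tran, Sat morning→Rossi, Sat afternoon→Andersen, Sun morning→Watson, Sun afternoon→Watson, Sun evening→Johansson.
Loads: Priya 1/1, Rossi 1/1, Johansson 1/1, Tran 3/3, Ueda 1/1, Andersen 1/1, Watson 2/2.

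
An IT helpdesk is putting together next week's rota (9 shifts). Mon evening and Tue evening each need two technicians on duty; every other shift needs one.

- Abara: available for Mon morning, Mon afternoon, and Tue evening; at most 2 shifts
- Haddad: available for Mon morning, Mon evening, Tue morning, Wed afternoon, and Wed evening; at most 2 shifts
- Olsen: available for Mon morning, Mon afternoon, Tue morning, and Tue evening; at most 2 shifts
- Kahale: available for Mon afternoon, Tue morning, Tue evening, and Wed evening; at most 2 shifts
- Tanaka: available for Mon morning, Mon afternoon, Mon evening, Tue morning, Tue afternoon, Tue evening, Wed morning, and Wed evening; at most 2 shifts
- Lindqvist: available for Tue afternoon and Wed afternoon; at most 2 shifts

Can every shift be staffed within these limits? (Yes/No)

Mon evening can only be covered by Haddad and Tanaka, so that assignment is forced.
Wed morning can only be covered by Tanaka, so that assignment is forced.
One valid schedule: Mon morning→Abara, Mon afternoon→Abara, Mon evening→Haddad+Tanaka, Tue morning→Olsen, Tue afternoon→Lindqvist, Tue evening→Olsen+Kahale, Wed morning→Tanaka, Wed afternoon→Haddad, Wed evening→Kahale.
Loads: Abara 2/2, Haddad 2/2, Olsen 2/2, Kahale 2/2, Tanaka 2/2, Lindqvist 1/2 — all within limits.

Yes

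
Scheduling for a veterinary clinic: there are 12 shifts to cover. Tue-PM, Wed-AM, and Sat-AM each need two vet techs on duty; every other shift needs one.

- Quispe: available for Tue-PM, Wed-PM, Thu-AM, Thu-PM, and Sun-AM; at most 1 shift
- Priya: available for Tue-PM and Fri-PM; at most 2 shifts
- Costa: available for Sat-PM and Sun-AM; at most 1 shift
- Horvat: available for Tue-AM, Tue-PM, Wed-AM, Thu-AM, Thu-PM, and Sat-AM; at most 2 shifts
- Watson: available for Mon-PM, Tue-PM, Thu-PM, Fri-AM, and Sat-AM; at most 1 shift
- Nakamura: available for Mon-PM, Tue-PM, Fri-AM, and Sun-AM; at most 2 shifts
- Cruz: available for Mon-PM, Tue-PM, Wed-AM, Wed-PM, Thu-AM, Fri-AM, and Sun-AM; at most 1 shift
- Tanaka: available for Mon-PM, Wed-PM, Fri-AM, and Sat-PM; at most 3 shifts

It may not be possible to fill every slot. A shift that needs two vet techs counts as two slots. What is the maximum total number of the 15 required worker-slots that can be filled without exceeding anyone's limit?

13

Total capacity across all vet techs is 1+2+1+2+1+2+1+3 = 13, and 15 slots are needed, so at most 13 can be filled.
An assignment achieving 13: Mon-PM→Tanaka, Tue-AM→Horvat, Tue-PM→Priya+Nakamura, Wed-AM→Horvat+Cruz, Wed-PM→Tanaka, Thu-AM→Quispe, Fri-AM→Tanaka, Fri-PM→Priya, Sat-AM→Watson, Sat-PM→Costa, Sun-AM→Nakamura.
Loads: Quispe 1/1, Priya 2/2, Costa 1/1, Horvat 2/2, Watson 1/1, Nakamura 2/2, Cruz 1/1, Tanaka 3/3.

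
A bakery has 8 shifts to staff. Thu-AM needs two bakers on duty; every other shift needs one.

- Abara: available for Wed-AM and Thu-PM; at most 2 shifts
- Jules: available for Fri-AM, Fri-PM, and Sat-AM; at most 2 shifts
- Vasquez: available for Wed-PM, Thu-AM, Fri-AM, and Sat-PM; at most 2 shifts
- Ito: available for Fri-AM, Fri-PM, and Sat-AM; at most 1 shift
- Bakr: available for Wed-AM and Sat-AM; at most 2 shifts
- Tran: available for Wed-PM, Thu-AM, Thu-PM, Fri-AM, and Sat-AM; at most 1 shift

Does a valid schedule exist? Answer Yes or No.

No

Total capacity is 10 and 9 slots are needed, so capacity alone doesn't rule it out.
Shifts {Wed-PM, Thu-AM, Sat-PM} need 4 worker-slots in total, but the bakers available for any of those shifts (Vasquez and Tran) can supply at most 3 among them. So no valid schedule exists.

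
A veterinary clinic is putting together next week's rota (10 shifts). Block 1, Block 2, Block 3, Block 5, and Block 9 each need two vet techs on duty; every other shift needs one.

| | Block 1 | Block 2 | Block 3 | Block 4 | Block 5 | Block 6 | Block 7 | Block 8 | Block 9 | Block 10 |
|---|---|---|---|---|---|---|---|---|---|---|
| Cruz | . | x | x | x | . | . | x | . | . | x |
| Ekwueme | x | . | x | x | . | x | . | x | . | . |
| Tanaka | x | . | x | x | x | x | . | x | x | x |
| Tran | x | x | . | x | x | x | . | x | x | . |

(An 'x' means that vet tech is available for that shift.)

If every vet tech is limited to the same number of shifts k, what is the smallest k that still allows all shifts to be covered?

4

With 4 vet techs and 15 worker-slots to fill, someone must work at least ⌈15/4⌉ = 4 shifts, so k ≥ 4.
k = 4 works: Block 1→Ekwueme+Tanaka, Block 2→Cruz+Tran, Block 3→Cruz+Ekwueme, Block 4→Tanaka, Block 5→Tanaka+Tran, Block 6→Ekwueme, Block 7→Cruz, Block 8→Ekwueme, Block 9→Tanaka+Tran, Block 10→Cruz.
Loads: Cruz 4, Ekwueme 4, Tanaka 4, Tran 3 — all ≤ 4.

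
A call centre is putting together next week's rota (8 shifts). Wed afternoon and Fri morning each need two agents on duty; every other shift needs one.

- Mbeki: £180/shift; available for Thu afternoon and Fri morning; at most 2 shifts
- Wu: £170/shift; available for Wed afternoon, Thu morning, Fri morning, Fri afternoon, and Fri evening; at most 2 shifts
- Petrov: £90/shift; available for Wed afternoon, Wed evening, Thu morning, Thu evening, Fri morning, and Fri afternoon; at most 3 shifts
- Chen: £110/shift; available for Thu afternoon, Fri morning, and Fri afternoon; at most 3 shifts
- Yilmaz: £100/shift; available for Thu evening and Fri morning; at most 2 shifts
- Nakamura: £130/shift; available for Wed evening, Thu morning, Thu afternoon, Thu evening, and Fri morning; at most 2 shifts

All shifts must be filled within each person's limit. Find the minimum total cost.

Wed afternoon can only be covered by Wu and Petrov, so that assignment is forced.
Fri evening can only be covered by Wu, so that assignment is forced.
Picking the cheapest available agent for each shift independently would cost £1090, but that ignores the shift limits.
An optimal schedule: Wed afternoon→Petrov+Wu, Wed evening→Petrov, Thu morning→Petrov, Thu afternoon→Chen, Thu evening→Yilmaz, Fri morning→Yilmaz+Chen, Fri afternoon→Chen, Fri evening→Wu.
Total: 90 + 170 + 90 + 90 + 110 + 100 + 100 + 110 + 110 + 170 = £1140.

£1140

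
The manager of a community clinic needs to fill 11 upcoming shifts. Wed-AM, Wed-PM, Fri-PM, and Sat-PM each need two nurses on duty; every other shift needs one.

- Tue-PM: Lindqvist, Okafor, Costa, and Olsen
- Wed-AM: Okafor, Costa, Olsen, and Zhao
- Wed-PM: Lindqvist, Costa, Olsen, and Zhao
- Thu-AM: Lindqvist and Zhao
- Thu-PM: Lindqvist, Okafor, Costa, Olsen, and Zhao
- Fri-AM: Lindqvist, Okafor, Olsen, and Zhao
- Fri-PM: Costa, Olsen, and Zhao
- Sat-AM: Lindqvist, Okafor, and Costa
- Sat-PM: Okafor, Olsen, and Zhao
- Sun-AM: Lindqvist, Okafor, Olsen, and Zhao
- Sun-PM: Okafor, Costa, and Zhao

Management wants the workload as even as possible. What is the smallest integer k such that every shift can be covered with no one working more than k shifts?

3

With 5 nurses and 15 worker-slots to fill, someone must work at least ⌈15/5⌉ = 3 shifts, so k ≥ 3.
k = 3 works: Tue-PM→Lindqvist, Wed-AM→Costa+Zhao, Wed-PM→Costa+Zhao, Thu-AM→Lindqvist, Thu-PM→Zhao, Fri-AM→Okafor, Fri-PM→Costa+Olsen, Sat-AM→Lindqvist, Sat-PM→Okafor+Olsen, Sun-AM→Olsen, Sun-PM→Okafor.
Loads: Lindqvist 3, Okafor 3, Costa 3, Olsen 3, Zhao 3 — all ≤ 3.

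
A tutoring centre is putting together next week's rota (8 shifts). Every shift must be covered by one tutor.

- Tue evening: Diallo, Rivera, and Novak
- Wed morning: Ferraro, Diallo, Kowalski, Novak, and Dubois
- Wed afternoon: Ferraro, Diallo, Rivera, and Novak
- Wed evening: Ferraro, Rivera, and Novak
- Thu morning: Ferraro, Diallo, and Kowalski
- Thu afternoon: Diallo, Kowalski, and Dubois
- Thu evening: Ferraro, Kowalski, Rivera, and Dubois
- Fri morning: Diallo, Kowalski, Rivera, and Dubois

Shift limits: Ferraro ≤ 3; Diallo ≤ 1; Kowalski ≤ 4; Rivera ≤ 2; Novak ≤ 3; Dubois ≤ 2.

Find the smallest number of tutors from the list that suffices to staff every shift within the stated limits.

3

8 slots to fill and no one can take more than 4, so at least ⌈8/4⌉ = 2 tutors are needed.
Any 2 tutors together have capacity at most 4+3 = 7 < 8 slots, so 2 can never suffice.
Ferraro, Diallo, and Kowalski alone can cover everything: Tue evening→Diallo, Wed morning→Kowalski, Wed afternoon→Ferraro, Wed evening→Ferraro, Thu morning→Kowalski, Thu afternoon→Kowalski, Thu evening→Ferraro, Fri morning→Kowalski.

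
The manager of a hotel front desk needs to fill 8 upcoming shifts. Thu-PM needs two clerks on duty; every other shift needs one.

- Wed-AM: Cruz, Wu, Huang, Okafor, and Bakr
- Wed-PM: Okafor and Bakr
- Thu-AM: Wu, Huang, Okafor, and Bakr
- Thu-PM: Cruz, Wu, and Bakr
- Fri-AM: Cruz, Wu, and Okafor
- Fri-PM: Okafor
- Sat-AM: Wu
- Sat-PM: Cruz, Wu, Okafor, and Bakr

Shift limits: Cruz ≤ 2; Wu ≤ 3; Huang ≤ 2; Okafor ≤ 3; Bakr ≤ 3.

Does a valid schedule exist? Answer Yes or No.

Fri-PM can only be covered by Okafor, so that assignment is forced.
Sat-AM can only be covered by Wu, so that assignment is forced.
One valid schedule: Wed-AM→Huang, Wed-PM→Okafor, Thu-AM→Wu, Thu-PM→Cruz+Wu, Fri-AM→Cruz, Fri-PM→Okafor, Sat-AM→Wu, Sat-PM→Okafor.
Loads: Cruz 2/2, Wu 3/3, Huang 1/2, Okafor 3/3, Bakr 0/3 — all within limits.

Yes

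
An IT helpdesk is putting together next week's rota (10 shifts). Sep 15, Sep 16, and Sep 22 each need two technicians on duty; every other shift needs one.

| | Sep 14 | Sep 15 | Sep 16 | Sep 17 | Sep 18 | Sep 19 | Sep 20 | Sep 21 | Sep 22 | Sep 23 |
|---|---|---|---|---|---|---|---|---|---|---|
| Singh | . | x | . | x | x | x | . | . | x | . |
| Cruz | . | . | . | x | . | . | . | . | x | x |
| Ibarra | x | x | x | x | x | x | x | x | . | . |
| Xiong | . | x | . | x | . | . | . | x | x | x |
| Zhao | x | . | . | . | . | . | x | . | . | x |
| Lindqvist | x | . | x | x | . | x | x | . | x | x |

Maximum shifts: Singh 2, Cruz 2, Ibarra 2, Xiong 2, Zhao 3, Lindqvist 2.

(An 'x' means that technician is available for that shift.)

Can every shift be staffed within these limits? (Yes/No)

Sep 16 can only be covered by Ibarra and Lindqvist, so that assignment is forced.
One valid schedule: Sep 14→Zhao, Sep 15→Singh+Xiong, Sep 16→Ibarra+Lindqvist, Sep 17→Cruz, Sep 18→Singh, Sep 19→Lindqvist, Sep 20→Zhao, Sep 21→Ibarra, Sep 22→Cruz+Xiong, Sep 23→Zhao.
Loads: Singh 2/2, Cruz 2/2, Ibarra 2/2, Xiong 2/2, Zhao 3/3, Lindqvist 2/2 — all within limits.

Yes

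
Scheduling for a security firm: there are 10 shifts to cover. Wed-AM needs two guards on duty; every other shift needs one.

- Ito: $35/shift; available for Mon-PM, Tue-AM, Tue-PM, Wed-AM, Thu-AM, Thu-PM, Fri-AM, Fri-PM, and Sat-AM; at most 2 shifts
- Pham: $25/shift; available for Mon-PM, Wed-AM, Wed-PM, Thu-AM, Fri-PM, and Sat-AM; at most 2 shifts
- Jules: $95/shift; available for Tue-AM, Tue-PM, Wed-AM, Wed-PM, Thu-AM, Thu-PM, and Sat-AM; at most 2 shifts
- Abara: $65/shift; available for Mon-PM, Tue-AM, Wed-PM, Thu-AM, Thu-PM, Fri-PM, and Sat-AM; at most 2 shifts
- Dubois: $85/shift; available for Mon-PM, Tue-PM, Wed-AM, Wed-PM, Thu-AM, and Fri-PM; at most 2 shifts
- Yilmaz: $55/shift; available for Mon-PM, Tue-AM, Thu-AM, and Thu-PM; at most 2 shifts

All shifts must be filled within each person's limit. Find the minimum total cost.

Fri-AM can only be covered by Ito, so that assignment is forced.
Picking the cheapest available guard for each shift independently would cost $325, but that ignores the shift limits.
An optimal schedule: Mon-PM→Abara, Tue-AM→Yilmaz, Tue-PM→Ito, Wed-AM→Dubois+Jules, Wed-PM→Pham, Thu-AM→Dubois, Thu-PM→Yilmaz, Fri-AM→Ito, Fri-PM→Pham, Sat-AM→Abara.
Total: 65 + 55 + 35 + 85 + 95 + 25 + 85 + 55 + 35 + 25 + 65 = $625.

$625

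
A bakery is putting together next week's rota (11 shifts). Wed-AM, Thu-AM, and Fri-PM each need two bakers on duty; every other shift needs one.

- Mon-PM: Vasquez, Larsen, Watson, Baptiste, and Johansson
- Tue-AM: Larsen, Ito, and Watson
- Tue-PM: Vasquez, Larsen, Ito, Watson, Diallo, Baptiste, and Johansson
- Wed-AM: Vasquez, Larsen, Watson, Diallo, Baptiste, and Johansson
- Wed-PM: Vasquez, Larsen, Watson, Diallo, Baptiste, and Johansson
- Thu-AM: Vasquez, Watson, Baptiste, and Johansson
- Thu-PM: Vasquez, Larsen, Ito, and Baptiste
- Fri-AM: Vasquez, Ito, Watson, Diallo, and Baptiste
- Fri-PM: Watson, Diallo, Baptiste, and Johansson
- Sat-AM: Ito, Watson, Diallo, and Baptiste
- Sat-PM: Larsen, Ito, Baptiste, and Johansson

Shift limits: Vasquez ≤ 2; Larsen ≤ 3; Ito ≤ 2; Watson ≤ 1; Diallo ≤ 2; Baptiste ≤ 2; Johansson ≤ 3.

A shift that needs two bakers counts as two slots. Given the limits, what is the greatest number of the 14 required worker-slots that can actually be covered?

14

Total capacity across all bakers is 2+3+2+1+2+2+3 = 15, and 14 slots are needed, so at most 14 can be filled.
An assignment achieving 14: Mon-PM→Larsen, Tue-AM→Larsen, Tue-PM→Johansson, Wed-AM→Diallo+Baptiste, Wed-PM→Johansson, Thu-AM→Vasquez+Watson, Thu-PM→Vasquez, Fri-AM→Ito, Fri-PM→Diallo+Baptiste, Sat-AM→Ito, Sat-PM→Larsen.
Loads: Vasquez 2/2, Larsen 3/3, Ito 2/2, Watson 1/1, Diallo 2/2, Baptiste 2/2, Johansson 2/3.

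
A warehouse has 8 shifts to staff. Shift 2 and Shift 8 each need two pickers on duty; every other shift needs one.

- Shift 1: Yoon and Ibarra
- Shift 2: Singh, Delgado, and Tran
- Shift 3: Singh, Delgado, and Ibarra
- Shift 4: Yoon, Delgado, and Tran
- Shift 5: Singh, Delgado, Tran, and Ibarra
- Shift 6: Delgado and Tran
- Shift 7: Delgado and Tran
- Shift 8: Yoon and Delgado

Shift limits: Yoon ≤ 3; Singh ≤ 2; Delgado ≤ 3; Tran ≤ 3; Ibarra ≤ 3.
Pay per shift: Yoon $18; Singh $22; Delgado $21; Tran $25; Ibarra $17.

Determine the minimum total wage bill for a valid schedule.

$197

Shift 8 can only be covered by Yoon and Delgado, so that assignment is forced.
Picking the cheapest available picker for each shift independently would cost $193, but that ignores the shift limits.
An optimal schedule: Shift 1→Ibarra, Shift 2→Singh+Tran, Shift 3→Ibarra, Shift 4→Yoon, Shift 5→Ibarra, Shift 6→Delgado, Shift 7→Delgado, Shift 8→Yoon+Delgado.
Total: 17 + 22 + 25 + 17 + 18 + 17 + 21 + 21 + 18 + 21 = $197.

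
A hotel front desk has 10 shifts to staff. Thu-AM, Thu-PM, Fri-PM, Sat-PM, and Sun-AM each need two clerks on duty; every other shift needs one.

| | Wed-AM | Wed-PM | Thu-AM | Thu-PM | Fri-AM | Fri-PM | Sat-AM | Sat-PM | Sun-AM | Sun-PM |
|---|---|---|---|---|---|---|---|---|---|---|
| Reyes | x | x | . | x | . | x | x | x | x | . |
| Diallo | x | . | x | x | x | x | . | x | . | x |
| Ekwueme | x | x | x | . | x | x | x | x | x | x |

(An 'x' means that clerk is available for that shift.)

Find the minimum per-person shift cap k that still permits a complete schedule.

With 3 clerks and 15 worker-slots to fill, someone must work at least ⌈15/3⌉ = 5 shifts, so k ≥ 5.
k = 5 works: Wed-AM→Ekwueme, Wed-PM→Reyes, Thu-AM→Diallo+Ekwueme, Thu-PM→Reyes+Diallo, Fri-AM→Diallo, Fri-PM→Reyes+Ekwueme, Sat-AM→Reyes, Sat-PM→Diallo+Ekwueme, Sun-AM→Reyes+Ekwueme, Sun-PM→Diallo.
Loads: Reyes 5, Diallo 5, Ekwueme 5 — all ≤ 5.

5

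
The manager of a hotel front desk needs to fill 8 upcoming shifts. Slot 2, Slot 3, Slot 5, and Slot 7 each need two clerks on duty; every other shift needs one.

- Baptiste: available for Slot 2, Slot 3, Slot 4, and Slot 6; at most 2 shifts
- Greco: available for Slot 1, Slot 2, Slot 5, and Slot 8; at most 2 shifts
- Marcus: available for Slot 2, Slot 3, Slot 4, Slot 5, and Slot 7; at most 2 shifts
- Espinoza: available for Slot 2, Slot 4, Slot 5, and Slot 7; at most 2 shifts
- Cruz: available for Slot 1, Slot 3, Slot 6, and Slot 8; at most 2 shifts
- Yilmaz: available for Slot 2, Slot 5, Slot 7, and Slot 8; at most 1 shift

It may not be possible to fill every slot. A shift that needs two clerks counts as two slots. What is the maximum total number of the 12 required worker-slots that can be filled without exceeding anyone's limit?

Total capacity across all clerks is 2+2+2+2+2+1 = 11, and 12 slots are needed, so at most 11 can be filled.
An assignment achieving 11: Slot 1→Greco, Slot 2→Yilmaz, Slot 3→Baptiste+Cruz, Slot 4→Marcus, Slot 5→Greco+Espinoza, Slot 6→Baptiste, Slot 7→Marcus+Espinoza, Slot 8→Cruz.
Loads: Baptiste 2/2, Greco 2/2, Marcus 2/2, Espinoza 2/2, Cruz 2/2, Yilmaz 1/1.

11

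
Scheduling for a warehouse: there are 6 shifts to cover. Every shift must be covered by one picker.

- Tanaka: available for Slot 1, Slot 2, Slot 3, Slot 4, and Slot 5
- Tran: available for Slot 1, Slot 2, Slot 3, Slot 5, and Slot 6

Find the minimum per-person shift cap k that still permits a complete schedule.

3

With 2 pickers and 6 worker-slots to fill, someone must work at least ⌈6/2⌉ = 3 shifts, so k ≥ 3.
k = 3 works: Slot 1→Tanaka, Slot 2→Tanaka, Slot 3→Tran, Slot 4→Tanaka, Slot 5→Tran, Slot 6→Tran.
Loads: Tanaka 3, Tran 3 — all ≤ 3.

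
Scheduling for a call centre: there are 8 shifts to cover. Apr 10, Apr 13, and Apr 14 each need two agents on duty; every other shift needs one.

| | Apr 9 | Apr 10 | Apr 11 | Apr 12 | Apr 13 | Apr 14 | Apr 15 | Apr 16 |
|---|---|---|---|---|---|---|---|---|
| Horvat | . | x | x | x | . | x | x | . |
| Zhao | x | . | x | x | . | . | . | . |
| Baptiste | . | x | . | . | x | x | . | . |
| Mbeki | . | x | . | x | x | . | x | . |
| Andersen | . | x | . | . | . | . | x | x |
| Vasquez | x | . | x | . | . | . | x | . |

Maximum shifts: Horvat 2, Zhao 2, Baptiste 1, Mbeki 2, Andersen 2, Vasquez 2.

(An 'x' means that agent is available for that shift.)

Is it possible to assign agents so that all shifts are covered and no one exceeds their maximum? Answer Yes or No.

No

Total capacity is 11 and 11 slots are needed, so capacity alone doesn't rule it out.
Shifts {Apr 13, Apr 14} need 4 worker-slots in total, but the agents available for any of those shifts (Horvat, Baptiste, and Mbeki) can supply at most 3 among them. So no valid schedule exists.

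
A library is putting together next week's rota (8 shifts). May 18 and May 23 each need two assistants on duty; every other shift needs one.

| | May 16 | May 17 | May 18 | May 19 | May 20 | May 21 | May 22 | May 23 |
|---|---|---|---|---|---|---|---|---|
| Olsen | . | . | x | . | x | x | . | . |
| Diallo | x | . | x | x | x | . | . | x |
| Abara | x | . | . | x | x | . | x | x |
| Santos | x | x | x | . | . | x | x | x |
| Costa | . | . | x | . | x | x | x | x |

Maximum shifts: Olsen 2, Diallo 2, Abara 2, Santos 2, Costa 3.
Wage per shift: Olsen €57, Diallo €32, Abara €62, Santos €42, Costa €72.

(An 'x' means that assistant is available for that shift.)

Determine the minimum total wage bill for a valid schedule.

May 17 can only be covered by Santos, so that assignment is forced.
Picking the cheapest available assistant for each shift independently would cost €370, but that ignores the shift limits.
An optimal schedule: May 16→Diallo, May 17→Santos, May 18→Santos+Costa, May 19→Diallo, May 20→Olsen, May 21→Olsen, May 22→Abara, May 23→Abara+Costa.
Total: 32 + 42 + 42 + 72 + 32 + 57 + 57 + 62 + 62 + 72 = €530.

€530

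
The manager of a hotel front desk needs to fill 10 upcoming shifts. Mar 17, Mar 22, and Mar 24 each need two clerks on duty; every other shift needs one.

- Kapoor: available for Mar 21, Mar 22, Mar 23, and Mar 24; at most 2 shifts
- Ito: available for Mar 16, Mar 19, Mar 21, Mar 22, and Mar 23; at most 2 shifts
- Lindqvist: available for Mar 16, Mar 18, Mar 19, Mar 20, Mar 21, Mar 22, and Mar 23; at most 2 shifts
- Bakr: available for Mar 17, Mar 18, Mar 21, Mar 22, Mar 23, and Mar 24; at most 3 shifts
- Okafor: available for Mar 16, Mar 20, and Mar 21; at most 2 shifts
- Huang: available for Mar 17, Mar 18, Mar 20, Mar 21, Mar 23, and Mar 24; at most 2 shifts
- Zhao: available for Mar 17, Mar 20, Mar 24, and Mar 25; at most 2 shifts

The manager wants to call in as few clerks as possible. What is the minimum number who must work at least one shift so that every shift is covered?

6

13 slots to fill and no one can take more than 3, so at least ⌈13/3⌉ = 5 clerks are needed.
Any 5 clerks together have capacity at most 3+2+2+2+2 = 11 < 13 slots, so 5 can never suffice.
Kapoor, Ito, Lindqvist, Bakr, Okafor, and Zhao alone can cover everything: Mar 16→Ito, Mar 17→Bakr+Zhao, Mar 18→Lindqvist, Mar 19→Ito, Mar 20→Okafor, Mar 21→Okafor, Mar 22→Lindqvist+Bakr, Mar 23→Kapoor, Mar 24→Kapoor+Bakr, Mar 25→Zhao.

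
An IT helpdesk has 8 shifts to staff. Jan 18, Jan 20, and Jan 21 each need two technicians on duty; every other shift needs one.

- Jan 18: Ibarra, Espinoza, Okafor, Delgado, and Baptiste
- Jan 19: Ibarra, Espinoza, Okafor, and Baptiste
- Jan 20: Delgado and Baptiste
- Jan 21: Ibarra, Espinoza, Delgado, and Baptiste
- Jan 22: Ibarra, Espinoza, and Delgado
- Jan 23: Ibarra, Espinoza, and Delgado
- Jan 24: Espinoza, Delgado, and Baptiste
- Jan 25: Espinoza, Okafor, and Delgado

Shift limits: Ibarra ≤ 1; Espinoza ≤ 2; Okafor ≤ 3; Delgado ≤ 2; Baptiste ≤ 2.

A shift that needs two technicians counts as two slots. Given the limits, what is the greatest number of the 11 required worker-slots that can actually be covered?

Total capacity across all technicians is 1+2+3+2+2 = 10, and 11 slots are needed, so at most 10 can be filled.
An assignment achieving 10: Jan 18→Okafor, Jan 19→Okafor, Jan 20→Delgado+Baptiste, Jan 21→Delgado+Baptiste, Jan 22→Ibarra, Jan 23→Espinoza, Jan 24→Espinoza, Jan 25→Okafor.
Loads: Ibarra 1/1, Espinoza 2/2, Okafor 3/3, Delgado 2/2, Baptiste 2/2.

10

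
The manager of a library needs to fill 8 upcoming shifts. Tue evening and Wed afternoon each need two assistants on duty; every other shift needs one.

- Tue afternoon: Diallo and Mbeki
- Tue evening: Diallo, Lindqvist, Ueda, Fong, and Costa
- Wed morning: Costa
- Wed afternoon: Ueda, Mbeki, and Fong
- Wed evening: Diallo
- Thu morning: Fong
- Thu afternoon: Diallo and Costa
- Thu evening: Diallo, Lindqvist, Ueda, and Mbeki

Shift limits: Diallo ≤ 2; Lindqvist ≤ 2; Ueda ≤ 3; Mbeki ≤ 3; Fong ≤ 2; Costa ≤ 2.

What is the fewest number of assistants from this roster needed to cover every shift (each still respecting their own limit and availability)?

10 slots to fill and no one can take more than 3, so at least ⌈10/3⌉ = 4 assistants are needed.
No set of 4 assistants can cover every shift (each such set leaves at least one shift with no one available or exceeds a cap).
Diallo, Lindqvist, Ueda, Fong, and Costa alone can cover everything: Tue afternoon→Diallo, Tue evening→Lindqvist+Ueda, Wed morning→Costa, Wed afternoon→Ueda+Fong, Wed evening→Diallo, Thu morning→Fong, Thu afternoon→Costa, Thu evening→Lindqvist.

5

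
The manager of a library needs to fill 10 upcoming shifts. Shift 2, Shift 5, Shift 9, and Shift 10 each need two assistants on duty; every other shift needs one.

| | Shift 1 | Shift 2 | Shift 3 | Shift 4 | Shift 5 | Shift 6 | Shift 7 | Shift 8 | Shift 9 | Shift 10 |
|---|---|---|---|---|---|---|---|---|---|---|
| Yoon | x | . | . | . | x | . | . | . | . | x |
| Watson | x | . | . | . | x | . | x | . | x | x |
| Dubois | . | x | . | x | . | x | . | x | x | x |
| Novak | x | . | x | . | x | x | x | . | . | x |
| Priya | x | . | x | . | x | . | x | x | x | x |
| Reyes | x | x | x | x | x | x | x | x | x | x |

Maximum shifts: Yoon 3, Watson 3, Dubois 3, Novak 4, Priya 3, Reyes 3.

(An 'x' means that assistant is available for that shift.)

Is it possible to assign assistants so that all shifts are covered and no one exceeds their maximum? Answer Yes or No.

Shift 2 can only be covered by Dubois and Reyes, so that assignment is forced.
One valid schedule: Shift 1→Yoon, Shift 2→Dubois+Reyes, Shift 3→Novak, Shift 4→Dubois, Shift 5→Yoon+Watson, Shift 6→Dubois, Shift 7→Watson, Shift 8→Priya, Shift 9→Watson+Priya, Shift 10→Yoon+Novak.
Loads: Yoon 3/3, Watson 3/3, Dubois 3/3, Novak 2/4, Priya 2/3, Reyes 1/3 — all within limits.

Yes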